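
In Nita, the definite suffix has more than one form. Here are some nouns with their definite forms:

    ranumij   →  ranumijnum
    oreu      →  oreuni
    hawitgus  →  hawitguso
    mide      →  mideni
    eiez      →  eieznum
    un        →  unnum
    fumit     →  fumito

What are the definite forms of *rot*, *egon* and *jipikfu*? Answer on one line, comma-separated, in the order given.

roto, egonnum, jipikfuni

Looking at the final sound of each stem: -o when the stem ends in a voiceless consonant (*hawitgus*, *fumit*); -num when the stem ends in a voiced consonant (*ranumij*, *eiez*, *un*); -ni when the stem ends in a vowel (*oreu*, *mide*).
*rot* — final sound /t/ (a voiceless consonant) → -o → *roto*.
Since the final sound of *egon* is /n/ (a voiced consonant), it takes -num, giving *egonnum*.
*jipikfu* — final sound /u/ (a vowel) → -ni → *jipikfuni*.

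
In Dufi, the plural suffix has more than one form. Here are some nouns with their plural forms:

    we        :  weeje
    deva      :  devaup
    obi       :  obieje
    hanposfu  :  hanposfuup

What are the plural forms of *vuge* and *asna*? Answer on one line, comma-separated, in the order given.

vugeeje, asnaup

The suffix is conditioned by the last vowel: -eje when the last vowel of the stem is a front vowel (*we*, *obi*); -up when the last vowel of the stem is a back vowel (*deva*, *hanposfu*).
*vuge*: last vowel = /e/, a front vowel → -eje → *vugeeje*.
*asna*: last vowel = /a/, a back vowel → -up → *asnaup*.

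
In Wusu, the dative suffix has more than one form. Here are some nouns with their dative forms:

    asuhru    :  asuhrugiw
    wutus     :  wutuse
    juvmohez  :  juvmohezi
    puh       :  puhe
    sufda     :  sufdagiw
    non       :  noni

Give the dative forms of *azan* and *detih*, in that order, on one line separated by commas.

azani, detihe

The suffix is conditioned by the final sound: -e when the stem ends in a voiceless consonant (*wutus*, *puh*); -i when the stem ends in a voiced consonant (*juvmohez*, *non*); -giw when the stem ends in a vowel (*asuhru*, *sufda*).
The final sound of *azan* is /n/, which is a voiced consonant, so the suffix is -i, giving *azani*.
The final sound of *detih* is /h/, which is a voiceless consonant, so the suffix is -e, giving *detihe*.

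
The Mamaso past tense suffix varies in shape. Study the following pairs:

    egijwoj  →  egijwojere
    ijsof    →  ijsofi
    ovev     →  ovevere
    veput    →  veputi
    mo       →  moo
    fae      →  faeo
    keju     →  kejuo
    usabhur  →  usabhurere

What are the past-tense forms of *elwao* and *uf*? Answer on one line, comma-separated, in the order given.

Looking at the final sound of each stem: -i when the stem ends in a voiceless consonant (*ijsof*, *veput*); -ere when the stem ends in a voiced consonant (*egijwoj*, *ovev*, *usabhur*); -o when the stem ends in a vowel (*mo*, *fae*, *keju*).
*elwao*: final sound = /o/, a vowel → -o → *elwaoo*.
The final sound of *uf* is /f/, which is a voiceless consonant, so the suffix is -i, giving *ufi*.

elwaoo, ufi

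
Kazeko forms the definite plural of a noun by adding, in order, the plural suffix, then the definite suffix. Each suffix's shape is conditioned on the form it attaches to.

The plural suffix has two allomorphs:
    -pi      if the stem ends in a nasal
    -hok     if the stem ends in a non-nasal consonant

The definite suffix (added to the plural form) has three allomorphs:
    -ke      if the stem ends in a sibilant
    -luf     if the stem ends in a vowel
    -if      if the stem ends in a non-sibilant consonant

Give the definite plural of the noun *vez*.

The final consonant of *vez* is /z/, which is non-nasal, so the plural suffix is -hok, giving *vezhok*.
The plural form *vezhok*: final sound = /k/, a non-sibilant consonant → -if → *vezhokif*.

vezhokif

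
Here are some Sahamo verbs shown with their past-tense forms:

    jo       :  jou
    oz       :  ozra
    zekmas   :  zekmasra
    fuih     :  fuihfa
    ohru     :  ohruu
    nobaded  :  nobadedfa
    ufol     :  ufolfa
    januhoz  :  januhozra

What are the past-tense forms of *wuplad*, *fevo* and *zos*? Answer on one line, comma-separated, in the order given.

wupladfa, fevou, zosra

The alternation tracks the final sound of the stem — -ra when the stem ends in a sibilant (*oz*, *zekmas*, *januhoz*); -fa when the stem ends in a non-sibilant consonant (*fuih*, *nobaded*, *ufol*); -u when the stem ends in a vowel (*jo*, *ohru*).
The final sound of *wuplad* is /d/, which is a non-sibilant consonant, so the suffix is -fa, giving *wupladfa*.
*fevo*: final sound = /o/, a vowel → -u → *fevou*.
*zos*: final sound = /s/, a sibilant → -ra → *zosra*.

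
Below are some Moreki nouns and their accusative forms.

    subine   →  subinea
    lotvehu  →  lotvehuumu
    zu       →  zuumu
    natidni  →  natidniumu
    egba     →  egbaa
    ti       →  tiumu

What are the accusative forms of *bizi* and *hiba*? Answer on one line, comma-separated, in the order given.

biziumu, hibaa

The alternation tracks the last vowel of the stem — -umu when the last vowel of the stem is a high vowel (*lotvehu*, *zu*, *natidni*, *ti*); -a when the last vowel of the stem is a non-high vowel (*subine*, *egba*).
*bizi* — last vowel /i/ (a high vowel) → -umu → *biziumu*.
Since the last vowel of *hiba* is /a/ (a non-high vowel), it takes -a, giving *hibaa*.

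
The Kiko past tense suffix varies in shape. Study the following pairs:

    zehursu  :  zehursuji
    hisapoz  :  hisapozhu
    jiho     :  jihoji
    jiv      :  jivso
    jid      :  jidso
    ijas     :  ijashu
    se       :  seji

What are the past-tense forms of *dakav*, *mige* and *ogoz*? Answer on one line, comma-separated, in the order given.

The pattern is sibilance of the final sound: -hu when the stem ends in a sibilant (*hisapoz*, *ijas*); -so when the stem ends in a non-sibilant consonant (*jiv*, *jid*); -ji when the stem ends in a vowel (*zehursu*, *jiho*, *se*).
*dakav* — final sound /v/ (a non-sibilant consonant) → -so → *dakavso*.
*mige* — final sound /e/ (a vowel) → -ji → *migeji*.
Since the final sound of *ogoz* is /z/ (a sibilant), it takes -hu, giving *ogozhu*.

dakavso, migeji, ogozhu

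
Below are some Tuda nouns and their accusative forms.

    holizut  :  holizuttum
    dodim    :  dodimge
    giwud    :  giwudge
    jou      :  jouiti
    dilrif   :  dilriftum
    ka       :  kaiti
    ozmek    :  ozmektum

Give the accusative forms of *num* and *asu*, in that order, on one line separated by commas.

The pattern is voicing of the final sound: -tum when the stem ends in a voiceless consonant (*holizut*, *dilrif*, *ozmek*); -ge when the stem ends in a voiced consonant (*dodim*, *giwud*); -iti when the stem ends in a vowel (*jou*, *ka*).
*num*: final sound = /m/, a voiced consonant → -ge → *numge*.
*asu*: final sound = /u/, a vowel → -iti → *asuiti*.

numge, asuiti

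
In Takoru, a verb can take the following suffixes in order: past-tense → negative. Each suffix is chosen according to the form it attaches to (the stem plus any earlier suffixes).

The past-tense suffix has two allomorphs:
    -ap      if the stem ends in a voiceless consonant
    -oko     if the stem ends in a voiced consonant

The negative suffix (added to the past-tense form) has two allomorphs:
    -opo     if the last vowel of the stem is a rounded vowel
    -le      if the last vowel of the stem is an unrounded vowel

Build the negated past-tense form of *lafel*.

*lafel* — final consonant /l/ (voiced) → -oko → *lafeloko*.
Since the last vowel of the past-tense form *lafeloko* is /o/ (a rounded vowel), it takes -opo, giving *lafelokoopo*.

lafelokoopo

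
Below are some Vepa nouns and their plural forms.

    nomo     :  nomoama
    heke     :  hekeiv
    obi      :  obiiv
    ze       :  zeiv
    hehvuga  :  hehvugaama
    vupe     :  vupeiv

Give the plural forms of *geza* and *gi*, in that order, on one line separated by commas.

The alternation tracks the last vowel of the stem — -iv when the last vowel of the stem is a front vowel (*heke*, *obi*, *ze*, *vupe*); -ama when the last vowel of the stem is a back vowel (*nomo*, *hehvuga*).
*geza*: last vowel = /a/, a back vowel → -ama → *gezaama*.
Since the last vowel of *gi* is /i/ (a front vowel), it takes -iv, giving *giiv*.

gezaama, giiv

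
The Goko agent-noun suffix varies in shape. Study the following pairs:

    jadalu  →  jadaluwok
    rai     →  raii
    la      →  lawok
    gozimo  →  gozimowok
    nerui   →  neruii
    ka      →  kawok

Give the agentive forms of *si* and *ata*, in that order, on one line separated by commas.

The alternation tracks the last vowel of the stem — -i when the last vowel of the stem is a front vowel (*rai*, *nerui*); -wok when the last vowel of the stem is a back vowel (*jadalu*, *la*, *gozimo*, *ka*).
Since the last vowel of *si* is /i/ (a front vowel), it takes -i, giving *sii*.
*ata* — last vowel /a/ (a back vowel) → -wok → *atawok*.

sii, atawok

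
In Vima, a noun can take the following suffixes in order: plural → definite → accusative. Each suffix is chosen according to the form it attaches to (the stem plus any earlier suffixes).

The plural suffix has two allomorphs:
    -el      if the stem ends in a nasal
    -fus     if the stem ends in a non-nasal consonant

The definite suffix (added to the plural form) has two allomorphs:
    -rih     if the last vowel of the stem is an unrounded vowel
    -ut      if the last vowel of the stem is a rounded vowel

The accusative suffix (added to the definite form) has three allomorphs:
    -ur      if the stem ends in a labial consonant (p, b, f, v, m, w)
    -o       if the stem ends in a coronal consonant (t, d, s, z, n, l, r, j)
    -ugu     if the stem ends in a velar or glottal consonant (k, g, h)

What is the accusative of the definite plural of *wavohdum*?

Since the final consonant of *wavohdum* is /m/ (a nasal), it takes -el, giving *wavohdumel*.
The plural form *wavohdumel*: last vowel = /e/, an unrounded vowel → -rih → *wavohdumelrih*.
Since the final consonant of the definite form *wavohdumelrih* is /h/ (velar/glottal), it takes -ugu, giving *wavohdumelrihugu*.

wavohdumelrihugu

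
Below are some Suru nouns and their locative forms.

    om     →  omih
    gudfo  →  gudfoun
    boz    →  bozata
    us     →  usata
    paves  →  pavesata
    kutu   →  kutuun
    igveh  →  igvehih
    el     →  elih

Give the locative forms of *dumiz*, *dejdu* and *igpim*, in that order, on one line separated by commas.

dumizata, dejduun, igpimih

The alternation tracks the final sound of the stem — -ata when the stem ends in a sibilant (*boz*, *us*, *paves*); -ih when the stem ends in a non-sibilant consonant (*om*, *igveh*, *el*); -un when the stem ends in a vowel (*gudfo*, *kutu*).
The final sound of *dumiz* is /z/, which is a sibilant, so the suffix is -ata, giving *dumizata*.
*dejdu*: final sound = /u/, a vowel → -un → *dejduun*.
*igpim*: final sound = /m/, a non-sibilant consonant → -ih → *igpimih*.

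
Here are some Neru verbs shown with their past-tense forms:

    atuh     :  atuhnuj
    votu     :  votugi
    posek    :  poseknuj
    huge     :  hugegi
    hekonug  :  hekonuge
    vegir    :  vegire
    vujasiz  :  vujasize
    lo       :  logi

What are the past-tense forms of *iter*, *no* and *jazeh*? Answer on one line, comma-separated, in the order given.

The alternation tracks the final sound of the stem — -nuj when the stem ends in a voiceless consonant (*atuh*, *posek*); -e when the stem ends in a voiced consonant (*hekonug*, *vegir*, *vujasiz*); -gi when the stem ends in a vowel (*votu*, *huge*, *lo*).
*iter*: final sound = /r/, a voiced consonant → -e → *itere*.
*no* — final sound /o/ (a vowel) → -gi → *nogi*.
*jazeh* — final sound /h/ (a voiceless consonant) → -nuj → *jazehnuj*.

itere, nogi, jazehnuj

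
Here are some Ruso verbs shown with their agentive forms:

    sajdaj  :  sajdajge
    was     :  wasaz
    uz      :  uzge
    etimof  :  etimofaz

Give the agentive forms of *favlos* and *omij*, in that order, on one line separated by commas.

Looking at the final consonant of each stem: -az when the stem ends in a voiceless consonant (*was*, *etimof*); -ge when the stem ends in a voiced consonant (*sajdaj*, *uz*).
*favlos* — final consonant /s/ (voiceless) → -az → *favlosaz*.
*omij* — final consonant /j/ (voiced) → -ge → *omijge*.

favlosaz, omijge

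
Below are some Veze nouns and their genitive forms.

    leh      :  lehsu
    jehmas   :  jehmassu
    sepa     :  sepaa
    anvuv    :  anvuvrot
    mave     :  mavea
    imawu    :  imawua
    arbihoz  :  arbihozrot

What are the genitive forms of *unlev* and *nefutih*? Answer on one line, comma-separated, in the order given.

unlevrot, nefutihsu

The suffix is conditioned by the final sound: -su when the stem ends in a voiceless consonant (*leh*, *jehmas*); -rot when the stem ends in a voiced consonant (*anvuv*, *arbihoz*); -a when the stem ends in a vowel (*sepa*, *mave*, *imawu*).
*unlev*: final sound = /v/, a voiced consonant → -rot → *unlevrot*.
*nefutih*: final sound = /h/, a voiceless consonant → -su → *nefutihsu*.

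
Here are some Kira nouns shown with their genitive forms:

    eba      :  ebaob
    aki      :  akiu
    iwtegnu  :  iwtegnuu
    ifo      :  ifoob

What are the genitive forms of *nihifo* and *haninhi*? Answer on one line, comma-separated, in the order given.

nihifoob, haninhiu

Looking at the last vowel of each stem: -u when the last vowel of the stem is a high vowel (*aki*, *iwtegnu*); -ob when the last vowel of the stem is a non-high vowel (*eba*, *ifo*).
The last vowel of *nihifo* is /o/, which is a non-high vowel, so the suffix is -ob, giving *nihifoob*.
*haninhi*: last vowel = /i/, a high vowel → -u → *haninhiu*.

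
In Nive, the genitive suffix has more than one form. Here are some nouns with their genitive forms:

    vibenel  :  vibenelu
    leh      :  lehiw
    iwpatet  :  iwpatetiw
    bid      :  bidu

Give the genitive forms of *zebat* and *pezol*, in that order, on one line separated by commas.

Looking at the final consonant of each stem: -iw when the stem ends in a voiceless consonant (*leh*, *iwpatet*); -u when the stem ends in a voiced consonant (*vibenel*, *bid*).
The final consonant of *zebat* is /t/, which is voiceless, so the suffix is -iw, giving *zebatiw*.
*pezol* — final consonant /l/ (voiced) → -u → *pezolu*.

zebatiw, pezolu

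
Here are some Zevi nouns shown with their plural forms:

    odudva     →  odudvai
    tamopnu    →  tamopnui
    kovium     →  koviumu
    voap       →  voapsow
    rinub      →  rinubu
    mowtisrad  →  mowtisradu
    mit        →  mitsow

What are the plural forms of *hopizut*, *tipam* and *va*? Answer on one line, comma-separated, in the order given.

The alternation tracks the final sound of the stem — -sow when the stem ends in a voiceless consonant (*voap*, *mit*); -u when the stem ends in a voiced consonant (*kovium*, *rinub*, *mowtisrad*); -i when the stem ends in a vowel (*odudva*, *tamopnu*).
The final sound of *hopizut* is /t/, which is a voiceless consonant, so the suffix is -sow, giving *hopizutsow*.
*tipam* — final sound /m/ (a voiced consonant) → -u → *tipamu*.
*va*: final sound = /a/, a vowel → -i → *vai*.

hopizutsow, tipamu, vai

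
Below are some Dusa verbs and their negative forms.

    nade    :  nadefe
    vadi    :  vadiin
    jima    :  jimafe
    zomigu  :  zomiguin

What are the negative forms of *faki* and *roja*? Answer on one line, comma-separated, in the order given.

fakiin, rojafe

Looking at the last vowel of each stem: -in when the last vowel of the stem is a high vowel (*vadi*, *zomigu*); -fe when the last vowel of the stem is a non-high vowel (*nade*, *jima*).
*faki* — last vowel /i/ (a high vowel) → -in → *fakiin*.
*roja*: last vowel = /a/, a non-high vowel → -fe → *rojafe*.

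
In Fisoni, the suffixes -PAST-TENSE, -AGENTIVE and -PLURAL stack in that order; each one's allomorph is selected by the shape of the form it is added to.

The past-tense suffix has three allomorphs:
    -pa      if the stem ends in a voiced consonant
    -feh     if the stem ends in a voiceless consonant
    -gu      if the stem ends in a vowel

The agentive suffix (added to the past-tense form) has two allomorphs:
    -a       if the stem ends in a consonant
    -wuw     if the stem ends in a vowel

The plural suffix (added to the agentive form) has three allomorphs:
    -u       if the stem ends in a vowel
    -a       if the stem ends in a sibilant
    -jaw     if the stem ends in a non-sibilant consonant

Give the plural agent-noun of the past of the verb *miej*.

Since the final sound of *miej* is /j/ (a voiced consonant), it takes -pa, giving *miejpa*.
The past-tense form *miejpa*: final sound = /a/, a vowel → -wuw → *miejpawuw*.
The agentive form *miejpawuw*: final sound = /w/, a non-sibilant consonant → -jaw → *miejpawuwjaw*.

miejpawuwjaw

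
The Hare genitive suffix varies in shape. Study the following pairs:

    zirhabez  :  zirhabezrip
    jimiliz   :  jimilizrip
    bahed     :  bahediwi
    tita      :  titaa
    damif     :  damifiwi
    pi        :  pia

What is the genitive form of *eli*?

The pattern is sibilance of the final sound: -rip when the stem ends in a sibilant (*zirhabez*, *jimiliz*); -iwi when the stem ends in a non-sibilant consonant (*bahed*, *damif*); -a when the stem ends in a vowel (*tita*, *pi*).
*eli* — final sound /i/ (a vowel) → -a → *elia*.

elia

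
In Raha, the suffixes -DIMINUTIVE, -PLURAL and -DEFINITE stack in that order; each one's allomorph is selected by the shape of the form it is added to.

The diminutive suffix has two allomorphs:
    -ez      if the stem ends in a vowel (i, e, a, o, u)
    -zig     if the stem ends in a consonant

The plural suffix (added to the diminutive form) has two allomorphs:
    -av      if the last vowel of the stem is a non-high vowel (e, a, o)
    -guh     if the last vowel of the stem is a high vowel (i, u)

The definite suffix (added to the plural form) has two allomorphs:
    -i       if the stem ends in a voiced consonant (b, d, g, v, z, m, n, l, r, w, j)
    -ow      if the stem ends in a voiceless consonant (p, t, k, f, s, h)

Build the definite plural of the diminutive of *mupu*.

mupuezavi

*mupu* — final sound /u/ (a vowel) → -ez → *mupuez*.
The diminutive form *mupuez* — last vowel /e/ (a non-high vowel) → -av → *mupuezav*.
Since the final consonant of the plural form *mupuezav* is /v/ (voiced), it takes -i, giving *mupuezavi*.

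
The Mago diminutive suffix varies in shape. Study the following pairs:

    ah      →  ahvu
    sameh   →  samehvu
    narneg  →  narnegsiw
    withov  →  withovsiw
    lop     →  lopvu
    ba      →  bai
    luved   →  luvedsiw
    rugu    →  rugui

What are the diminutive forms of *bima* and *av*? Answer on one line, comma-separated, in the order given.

The alternation tracks the final sound of the stem — -vu when the stem ends in a voiceless consonant (*ah*, *sameh*, *lop*); -siw when the stem ends in a voiced consonant (*narneg*, *withov*, *luved*); -i when the stem ends in a vowel (*ba*, *rugu*).
The final sound of *bima* is /a/, which is a vowel, so the suffix is -i, giving *bimai*.
Since the final sound of *av* is /v/ (a voiced consonant), it takes -siw, giving *avsiw*.

bimai, avsiw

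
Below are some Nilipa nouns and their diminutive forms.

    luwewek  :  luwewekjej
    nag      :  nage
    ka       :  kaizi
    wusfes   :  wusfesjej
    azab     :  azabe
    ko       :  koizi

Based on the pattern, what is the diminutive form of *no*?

The pattern is voicing of the final sound: -jej when the stem ends in a voiceless consonant (*luwewek*, *wusfes*); -e when the stem ends in a voiced consonant (*nag*, *azab*); -izi when the stem ends in a vowel (*ka*, *ko*).
*no*: final sound = /o/, a vowel → -izi → *noizi*.

noizi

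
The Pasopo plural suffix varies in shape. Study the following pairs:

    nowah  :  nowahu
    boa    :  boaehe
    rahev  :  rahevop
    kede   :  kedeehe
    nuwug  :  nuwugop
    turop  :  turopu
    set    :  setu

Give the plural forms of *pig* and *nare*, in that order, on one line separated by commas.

The pattern is voicing of the final sound: -u when the stem ends in a voiceless consonant (*nowah*, *turop*, *set*); -op when the stem ends in a voiced consonant (*rahev*, *nuwug*); -ehe when the stem ends in a vowel (*boa*, *kede*).
*pig*: final sound = /g/, a voiced consonant → -op → *pigop*.
The final sound of *nare* is /e/, which is a vowel, so the suffix is -ehe, giving *nareehe*.

pigop, nareehe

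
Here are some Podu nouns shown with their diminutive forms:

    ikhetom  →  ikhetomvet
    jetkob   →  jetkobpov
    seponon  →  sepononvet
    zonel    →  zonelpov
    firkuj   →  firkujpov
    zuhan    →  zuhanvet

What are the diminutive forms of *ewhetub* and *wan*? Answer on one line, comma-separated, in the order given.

Looking at the final consonant of each stem: -vet when the stem ends in a nasal (*ikhetom*, *seponon*, *zuhan*); -pov when the stem ends in a non-nasal consonant (*jetkob*, *zonel*, *firkuj*).
*ewhetub*: final consonant = /b/, non-nasal → -pov → *ewhetubpov*.
The final consonant of *wan* is /n/, which is a nasal, so the suffix is -vet, giving *wanvet*.

ewhetubpov, wanvet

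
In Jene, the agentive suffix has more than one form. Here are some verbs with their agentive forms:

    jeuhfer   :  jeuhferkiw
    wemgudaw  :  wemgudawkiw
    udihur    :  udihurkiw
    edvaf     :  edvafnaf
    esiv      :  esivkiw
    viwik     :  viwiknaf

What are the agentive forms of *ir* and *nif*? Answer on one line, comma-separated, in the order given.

The suffix is conditioned by the final consonant: -naf when the stem ends in a voiceless consonant (*edvaf*, *viwik*); -kiw when the stem ends in a voiced consonant (*jeuhfer*, *wemgudaw*, *udihur*, *esiv*).
The final consonant of *ir* is /r/, which is voiced, so the suffix is -kiw, giving *irkiw*.
*nif* — final consonant /f/ (voiceless) → -naf → *nifnaf*.

irkiw, nifnaf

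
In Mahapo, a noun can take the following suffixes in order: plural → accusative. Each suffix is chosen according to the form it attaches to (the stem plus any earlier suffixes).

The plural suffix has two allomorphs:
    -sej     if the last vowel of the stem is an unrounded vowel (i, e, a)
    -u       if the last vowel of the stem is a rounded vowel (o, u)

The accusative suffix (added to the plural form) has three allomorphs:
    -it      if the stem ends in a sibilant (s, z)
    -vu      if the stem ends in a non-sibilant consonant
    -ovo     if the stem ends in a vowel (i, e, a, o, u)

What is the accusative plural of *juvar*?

juvarsejvu

The last vowel of *juvar* is /a/, which is an unrounded vowel, so the plural suffix is -sej, giving *juvarsej*.
The plural form *juvarsej*: final sound = /j/, a non-sibilant consonant → -vu → *juvarsejvu*.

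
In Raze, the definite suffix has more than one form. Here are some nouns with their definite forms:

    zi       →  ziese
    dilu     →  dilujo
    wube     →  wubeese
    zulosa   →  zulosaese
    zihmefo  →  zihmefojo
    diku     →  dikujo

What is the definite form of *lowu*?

lowujo

The alternation tracks the last vowel of the stem — -jo when the last vowel of the stem is a rounded vowel (*dilu*, *zihmefo*, *diku*); -ese when the last vowel of the stem is an unrounded vowel (*zi*, *wube*, *zulosa*).
*lowu*: last vowel = /u/, a rounded vowel → -jo → *lowujo*.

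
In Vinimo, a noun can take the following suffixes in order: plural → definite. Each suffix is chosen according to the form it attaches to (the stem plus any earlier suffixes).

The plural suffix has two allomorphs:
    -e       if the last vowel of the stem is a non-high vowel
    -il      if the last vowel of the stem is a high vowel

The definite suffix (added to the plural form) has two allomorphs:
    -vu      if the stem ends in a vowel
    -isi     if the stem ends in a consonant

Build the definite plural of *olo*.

*olo*: last vowel = /o/, a non-high vowel → -e → *oloe*.
Since the final sound of the plural form *oloe* is /e/ (a vowel), it takes -vu, giving *oloevu*.

oloevu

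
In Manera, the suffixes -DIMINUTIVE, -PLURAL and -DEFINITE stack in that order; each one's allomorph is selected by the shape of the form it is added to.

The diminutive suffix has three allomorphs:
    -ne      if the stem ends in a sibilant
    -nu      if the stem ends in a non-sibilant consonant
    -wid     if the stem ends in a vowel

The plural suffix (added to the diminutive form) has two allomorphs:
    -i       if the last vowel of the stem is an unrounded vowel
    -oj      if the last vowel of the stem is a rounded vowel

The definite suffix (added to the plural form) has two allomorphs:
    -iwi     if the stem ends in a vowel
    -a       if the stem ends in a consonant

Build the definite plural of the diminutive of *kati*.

The final sound of *kati* is /i/, which is a vowel, so the diminutive suffix is -wid, giving *katiwid*.
Since the last vowel of the diminutive form *katiwid* is /i/ (an unrounded vowel), it takes -i, giving *katiwidi*.
Since the final sound of the plural form *katiwidi* is /i/ (a vowel), it takes -iwi, giving *katiwidiiwi*.

katiwidiiwi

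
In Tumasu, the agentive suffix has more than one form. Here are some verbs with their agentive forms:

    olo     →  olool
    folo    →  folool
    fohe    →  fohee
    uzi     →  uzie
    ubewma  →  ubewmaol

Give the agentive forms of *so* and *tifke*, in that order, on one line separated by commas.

sool, tifkee

The pattern is front/back vowel harmony: -e when the last vowel of the stem is a front vowel (*fohe*, *uzi*); -ol when the last vowel of the stem is a back vowel (*olo*, *folo*, *ubewma*).
*so* — last vowel /o/ (a back vowel) → -ol → *sool*.
Since the last vowel of *tifke* is /e/ (a front vowel), it takes -e, giving *tifkee*.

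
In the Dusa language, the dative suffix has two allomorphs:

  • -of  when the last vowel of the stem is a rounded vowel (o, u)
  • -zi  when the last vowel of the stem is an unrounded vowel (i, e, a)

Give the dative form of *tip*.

*tip* — last vowel /i/ (an unrounded vowel) → -zi → *tipzi*.

tipzi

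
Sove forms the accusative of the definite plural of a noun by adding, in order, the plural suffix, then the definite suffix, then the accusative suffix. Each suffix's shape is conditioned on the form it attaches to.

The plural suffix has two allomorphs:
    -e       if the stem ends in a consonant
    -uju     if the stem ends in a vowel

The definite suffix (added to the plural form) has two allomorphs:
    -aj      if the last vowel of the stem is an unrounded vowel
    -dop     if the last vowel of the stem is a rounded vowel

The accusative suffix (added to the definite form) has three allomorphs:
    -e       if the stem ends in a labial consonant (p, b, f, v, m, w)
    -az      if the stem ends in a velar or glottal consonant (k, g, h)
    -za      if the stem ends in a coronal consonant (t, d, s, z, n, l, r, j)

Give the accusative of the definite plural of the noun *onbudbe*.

onbudbeujudope

Since the final sound of *onbudbe* is /e/ (a vowel), it takes -uju, giving *onbudbeuju*.
Since the last vowel of the plural form *onbudbeuju* is /u/ (a rounded vowel), it takes -dop, giving *onbudbeujudop*.
The definite form *onbudbeujudop*: final consonant = /p/, labial → -e → *onbudbeujudope*.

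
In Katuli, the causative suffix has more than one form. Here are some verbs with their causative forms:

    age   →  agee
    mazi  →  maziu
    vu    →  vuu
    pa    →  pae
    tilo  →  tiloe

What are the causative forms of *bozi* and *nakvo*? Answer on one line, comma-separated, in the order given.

Looking at the last vowel of each stem: -u when the last vowel of the stem is a high vowel (*mazi*, *vu*); -e when the last vowel of the stem is a non-high vowel (*age*, *pa*, *tilo*).
Since the last vowel of *bozi* is /i/ (a high vowel), it takes -u, giving *boziu*.
*nakvo* — last vowel /o/ (a non-high vowel) → -e → *nakvoe*.

boziu, nakvoe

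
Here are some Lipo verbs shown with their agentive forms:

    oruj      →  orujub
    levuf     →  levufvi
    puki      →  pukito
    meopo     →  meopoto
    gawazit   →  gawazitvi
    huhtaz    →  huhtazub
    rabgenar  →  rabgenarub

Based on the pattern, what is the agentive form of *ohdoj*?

ohdojub

The pattern is voicing of the final sound: -vi when the stem ends in a voiceless consonant (*levuf*, *gawazit*); -ub when the stem ends in a voiced consonant (*oruj*, *huhtaz*, *rabgenar*); -to when the stem ends in a vowel (*puki*, *meopo*).
*ohdoj* — final sound /j/ (a voiced consonant) → -ub → *ohdojub*.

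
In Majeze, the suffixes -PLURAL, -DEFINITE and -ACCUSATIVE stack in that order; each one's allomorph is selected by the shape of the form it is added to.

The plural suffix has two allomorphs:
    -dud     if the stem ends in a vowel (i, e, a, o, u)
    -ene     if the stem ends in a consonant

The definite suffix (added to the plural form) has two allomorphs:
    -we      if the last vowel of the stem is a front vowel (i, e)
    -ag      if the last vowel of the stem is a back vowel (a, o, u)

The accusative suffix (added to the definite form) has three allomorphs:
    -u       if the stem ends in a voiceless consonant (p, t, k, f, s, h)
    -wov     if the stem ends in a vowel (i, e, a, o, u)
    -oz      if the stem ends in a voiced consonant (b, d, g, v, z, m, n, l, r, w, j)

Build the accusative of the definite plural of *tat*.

tatenewewov

*tat*: final sound = /t/, a consonant → -ene → *tatene*.
Since the last vowel of the plural form *tatene* is /e/ (a front vowel), it takes -we, giving *tatenewe*.
The definite form *tatenewe* — final sound /e/ (a vowel) → -wov → *tatenewewov*.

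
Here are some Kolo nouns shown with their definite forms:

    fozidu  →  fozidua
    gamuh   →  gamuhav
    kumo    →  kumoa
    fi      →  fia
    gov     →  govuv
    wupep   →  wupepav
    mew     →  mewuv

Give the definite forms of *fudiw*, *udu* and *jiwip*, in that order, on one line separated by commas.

The suffix is conditioned by the final sound: -av when the stem ends in a voiceless consonant (*gamuh*, *wupep*); -uv when the stem ends in a voiced consonant (*gov*, *mew*); -a when the stem ends in a vowel (*fozidu*, *kumo*, *fi*).
*fudiw*: final sound = /w/, a voiced consonant → -uv → *fudiwuv*.
Since the final sound of *udu* is /u/ (a vowel), it takes -a, giving *udua*.
*jiwip* — final sound /p/ (a voiceless consonant) → -av → *jiwipav*.

fudiwuv, udua, jiwipav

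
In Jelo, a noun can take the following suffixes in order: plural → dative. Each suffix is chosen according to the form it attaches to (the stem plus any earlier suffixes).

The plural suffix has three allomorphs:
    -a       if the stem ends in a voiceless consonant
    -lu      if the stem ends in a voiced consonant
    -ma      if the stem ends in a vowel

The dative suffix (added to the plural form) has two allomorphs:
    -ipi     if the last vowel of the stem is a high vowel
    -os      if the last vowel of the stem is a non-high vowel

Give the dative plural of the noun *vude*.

vudemaos

The final sound of *vude* is /e/, which is a vowel, so the plural suffix is -ma, giving *vudema*.
Since the last vowel of the plural form *vudema* is /a/ (a non-high vowel), it takes -os, giving *vudemaos*.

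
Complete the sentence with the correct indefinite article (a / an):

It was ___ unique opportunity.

a

The indefinite article is chosen by the initial *sound* of the following word, not its spelling.
*unique* begins with the sound /juː/ (u pronounced /juː/) — a consonant sound.
So the article is *a*: It was a unique opportunity.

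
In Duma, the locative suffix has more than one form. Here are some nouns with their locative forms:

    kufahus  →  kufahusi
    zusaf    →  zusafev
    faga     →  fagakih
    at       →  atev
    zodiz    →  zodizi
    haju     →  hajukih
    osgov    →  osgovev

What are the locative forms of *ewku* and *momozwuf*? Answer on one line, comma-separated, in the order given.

The suffix is conditioned by the final sound: -i when the stem ends in a sibilant (*kufahus*, *zodiz*); -ev when the stem ends in a non-sibilant consonant (*zusaf*, *at*, *osgov*); -kih when the stem ends in a vowel (*faga*, *haju*).
The final sound of *ewku* is /u/, which is a vowel, so the suffix is -kih, giving *ewkukih*.
Since the final sound of *momozwuf* is /f/ (a non-sibilant consonant), it takes -ev, giving *momozwufev*.

ewkukih, momozwufev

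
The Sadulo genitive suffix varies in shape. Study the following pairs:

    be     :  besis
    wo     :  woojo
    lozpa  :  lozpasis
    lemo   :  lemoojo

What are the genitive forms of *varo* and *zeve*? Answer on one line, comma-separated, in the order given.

Looking at the last vowel of each stem: -ojo when the last vowel of the stem is a rounded vowel (*wo*, *lemo*); -sis when the last vowel of the stem is an unrounded vowel (*be*, *lozpa*).
*varo*: last vowel = /o/, a rounded vowel → -ojo → *varoojo*.
*zeve*: last vowel = /e/, an unrounded vowel → -sis → *zevesis*.

varoojo, zevesis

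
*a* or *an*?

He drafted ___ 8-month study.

an

The indefinite article is chosen by the initial *sound* of the following word, not its spelling.
The number *8* is spoken "eight", beginning with /eɪt/ — a vowel sound.
So the article is *an*: He drafted an 8-month study.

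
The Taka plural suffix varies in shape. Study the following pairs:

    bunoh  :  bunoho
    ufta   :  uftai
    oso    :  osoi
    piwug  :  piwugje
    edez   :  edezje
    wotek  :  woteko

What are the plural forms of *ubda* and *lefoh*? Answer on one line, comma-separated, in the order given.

ubdai, lefoho

The suffix is conditioned by the final sound: -o when the stem ends in a voiceless consonant (*bunoh*, *wotek*); -je when the stem ends in a voiced consonant (*piwug*, *edez*); -i when the stem ends in a vowel (*ufta*, *oso*).
The final sound of *ubda* is /a/, which is a vowel, so the suffix is -i, giving *ubdai*.
*lefoh*: final sound = /h/, a voiceless consonant → -o → *lefoho*.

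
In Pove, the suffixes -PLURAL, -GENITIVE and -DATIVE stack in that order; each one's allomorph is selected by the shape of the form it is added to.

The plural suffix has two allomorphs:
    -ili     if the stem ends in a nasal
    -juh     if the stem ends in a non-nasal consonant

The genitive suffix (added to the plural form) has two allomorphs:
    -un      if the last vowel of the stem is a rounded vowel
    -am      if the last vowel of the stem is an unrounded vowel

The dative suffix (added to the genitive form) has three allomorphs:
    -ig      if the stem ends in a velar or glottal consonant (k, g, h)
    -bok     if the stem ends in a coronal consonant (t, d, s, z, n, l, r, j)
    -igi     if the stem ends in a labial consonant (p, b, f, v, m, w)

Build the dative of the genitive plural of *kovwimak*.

The final consonant of *kovwimak* is /k/, which is non-nasal, so the plural suffix is -juh, giving *kovwimakjuh*.
The plural form *kovwimakjuh*: last vowel = /u/, a rounded vowel → -un → *kovwimakjuhun*.
The genitive form *kovwimakjuhun* — final consonant /n/ (coronal) → -bok → *kovwimakjuhunbok*.

kovwimakjuhunbok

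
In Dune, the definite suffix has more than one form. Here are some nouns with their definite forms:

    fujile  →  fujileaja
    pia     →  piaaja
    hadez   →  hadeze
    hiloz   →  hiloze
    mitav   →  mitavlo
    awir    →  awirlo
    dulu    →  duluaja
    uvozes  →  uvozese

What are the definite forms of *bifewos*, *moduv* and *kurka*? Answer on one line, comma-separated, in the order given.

The alternation tracks the final sound of the stem — -e when the stem ends in a sibilant (*hadez*, *hiloz*, *uvozes*); -lo when the stem ends in a non-sibilant consonant (*mitav*, *awir*); -aja when the stem ends in a vowel (*fujile*, *pia*, *dulu*).
The final sound of *bifewos* is /s/, which is a sibilant, so the suffix is -e, giving *bifewose*.
*moduv* — final sound /v/ (a non-sibilant consonant) → -lo → *moduvlo*.
*kurka*: final sound = /a/, a vowel → -aja → *kurkaaja*.

bifewose, moduvlo, kurkaaja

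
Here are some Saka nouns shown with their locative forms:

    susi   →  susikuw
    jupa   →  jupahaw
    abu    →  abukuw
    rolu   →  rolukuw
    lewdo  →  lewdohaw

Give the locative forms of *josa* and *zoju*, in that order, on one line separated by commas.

josahaw, zojukuw

The pattern is height harmony: -kuw when the last vowel of the stem is a high vowel (*susi*, *abu*, *rolu*); -haw when the last vowel of the stem is a non-high vowel (*jupa*, *lewdo*).
Since the last vowel of *josa* is /a/ (a non-high vowel), it takes -haw, giving *josahaw*.
*zoju* — last vowel /u/ (a high vowel) → -kuw → *zojukuw*.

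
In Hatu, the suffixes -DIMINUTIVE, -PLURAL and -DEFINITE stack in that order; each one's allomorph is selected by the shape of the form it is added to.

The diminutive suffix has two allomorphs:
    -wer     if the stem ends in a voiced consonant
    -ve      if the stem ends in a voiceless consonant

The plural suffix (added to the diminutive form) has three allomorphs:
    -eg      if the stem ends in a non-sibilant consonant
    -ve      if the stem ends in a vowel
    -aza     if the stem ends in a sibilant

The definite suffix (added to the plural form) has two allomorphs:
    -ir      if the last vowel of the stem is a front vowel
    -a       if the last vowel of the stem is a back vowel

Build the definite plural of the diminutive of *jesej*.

The final consonant of *jesej* is /j/, which is voiced, so the diminutive suffix is -wer, giving *jesejwer*.
The final sound of the diminutive form *jesejwer* is /r/, which is a non-sibilant consonant, so the plural suffix is -eg, giving *jesejwereg*.
The last vowel of the plural form *jesejwereg* is /e/, which is a front vowel, so the definite suffix is -ir, giving *jesejweregir*.

jesejweregir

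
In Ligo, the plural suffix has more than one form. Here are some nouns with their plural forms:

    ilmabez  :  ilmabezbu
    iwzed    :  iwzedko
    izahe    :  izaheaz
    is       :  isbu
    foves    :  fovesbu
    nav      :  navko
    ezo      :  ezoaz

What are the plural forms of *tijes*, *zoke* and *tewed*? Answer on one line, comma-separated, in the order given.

The alternation tracks the final sound of the stem — -bu when the stem ends in a sibilant (*ilmabez*, *is*, *foves*); -ko when the stem ends in a non-sibilant consonant (*iwzed*, *nav*); -az when the stem ends in a vowel (*izahe*, *ezo*).
Since the final sound of *tijes* is /s/ (a sibilant), it takes -bu, giving *tijesbu*.
*zoke*: final sound = /e/, a vowel → -az → *zokeaz*.
Since the final sound of *tewed* is /d/ (a non-sibilant consonant), it takes -ko, giving *tewedko*.

tijesbu, zokeaz, tewedko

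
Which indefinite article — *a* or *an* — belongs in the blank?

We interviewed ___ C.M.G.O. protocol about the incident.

The indefinite article is chosen by the initial *sound* of the following word, not its spelling.
The initialism *C.M.G.O.* is read letter by letter; the first letter, C, is pronounced /siː/, which begins with a consonant sound.
So the article is *a*: We interviewed a C.M.G.O. protocol about the incident.

a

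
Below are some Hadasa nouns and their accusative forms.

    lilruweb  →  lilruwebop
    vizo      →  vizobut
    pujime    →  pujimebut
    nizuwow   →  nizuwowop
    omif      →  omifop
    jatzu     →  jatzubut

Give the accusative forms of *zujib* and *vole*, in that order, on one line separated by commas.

zujibop, volebut

The suffix is conditioned by the final sound: -op when the stem ends in a consonant (*lilruweb*, *nizuwow*, *omif*); -but when the stem ends in a vowel (*vizo*, *pujime*, *jatzu*).
The final sound of *zujib* is /b/, which is a consonant, so the suffix is -op, giving *zujibop*.
The final sound of *vole* is /e/, which is a vowel, so the suffix is -but, giving *volebut*.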